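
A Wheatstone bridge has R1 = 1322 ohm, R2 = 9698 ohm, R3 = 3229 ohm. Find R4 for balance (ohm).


At balance: R1*R4 = R2*R3, so R4 = R2*R3/R1.
R4 = 9698 * 3229 / 1322
R4 = 31314842 / 1322
R4 = 23687.48 ohm

23687.48 ohm


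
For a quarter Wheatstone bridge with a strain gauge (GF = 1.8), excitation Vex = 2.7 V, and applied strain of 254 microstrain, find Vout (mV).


Quarter bridge output: Vout = (GF * epsilon * Vex) / 4.
Vout = (1.8 * 254e-6 * 2.7) / 4
Vout = 0.00123444 / 4 V
Vout = 0.00030861 V = 0.3086 mV

0.3086 mV


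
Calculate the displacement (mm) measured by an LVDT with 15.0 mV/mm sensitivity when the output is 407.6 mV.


Displacement = Vout / sensitivity.
d = 407.6 / 15.0
d = 27.173 mm

27.173 mm


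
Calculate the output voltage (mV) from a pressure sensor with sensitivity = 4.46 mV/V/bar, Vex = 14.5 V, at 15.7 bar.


Output = sensitivity * Vex * P.
Vout = 4.46 * 14.5 * 15.7
Vout = 64.67 * 15.7
Vout = 1015.32 mV

1015.32 mV


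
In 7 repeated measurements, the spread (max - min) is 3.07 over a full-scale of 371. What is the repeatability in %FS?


Repeatability = (spread / full scale) * 100%.
R = (3.07 / 371) * 100
R = 0.827 %FS

0.827 %FS


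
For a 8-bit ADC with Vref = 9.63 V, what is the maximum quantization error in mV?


The maximum quantization error is +/- LSB/2.
LSB = Vref / 2^n = 9.63 / 256 = 0.03761719 V
Max error = LSB / 2 = 0.03761719 / 2 = 0.01880859 V
Max error = 18.8086 mV

18.8086 mV


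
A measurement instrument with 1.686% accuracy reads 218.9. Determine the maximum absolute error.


Absolute error = (accuracy% / 100) * reading.
Error = (1.686 / 100) * 218.9
Error = 0.01686 * 218.9
Error = 3.6907

3.6907


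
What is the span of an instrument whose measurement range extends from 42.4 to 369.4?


Span = upper range - lower range.
Span = 369.4 - (42.4)
Span = 327.0

327.0


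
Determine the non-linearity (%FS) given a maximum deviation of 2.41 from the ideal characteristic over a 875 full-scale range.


Linearity error = (max deviation / full scale) * 100%.
Linearity = (2.41 / 875) * 100
Linearity = 0.275 %FS

0.275 %FS


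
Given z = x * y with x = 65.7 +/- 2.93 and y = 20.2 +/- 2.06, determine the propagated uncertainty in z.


For a product z = x*y, the relative uncertainty is:
uz/z = sqrt((ux/x)^2 + (uy/y)^2)
Relative uncertainties: ux/x = 2.93/65.7 = 0.044597
uy/y = 2.06/20.2 = 0.10198
z = 65.7 * 20.2 = 1327.1
uz = 1327.1 * sqrt(0.044597^2 + 0.10198^2) = 147.717

147.717


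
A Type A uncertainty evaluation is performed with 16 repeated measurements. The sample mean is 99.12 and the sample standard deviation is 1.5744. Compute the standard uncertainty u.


The standard uncertainty for Type A evaluation is u = s / sqrt(n).
u = 1.5744 / sqrt(16)
u = 1.5744 / 4.0
u = 0.3936

0.3936


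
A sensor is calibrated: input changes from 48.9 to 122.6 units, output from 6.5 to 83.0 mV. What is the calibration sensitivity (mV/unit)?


Sensitivity = (y2 - y1) / (x2 - x1).
S = (83.0 - 6.5) / (122.6 - 48.9)
S = 76.5 / 73.7
S = 1.038 mV/unit

1.038 mV/unit


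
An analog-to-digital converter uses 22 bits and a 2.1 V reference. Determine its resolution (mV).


The resolution (LSB) of an ADC is Vref / 2^n.
LSB = 2.1 / 2^22
LSB = 2.1 / 4194304
LSB = 5e-07 V = 0.00050068 mV

0.00050068 mV


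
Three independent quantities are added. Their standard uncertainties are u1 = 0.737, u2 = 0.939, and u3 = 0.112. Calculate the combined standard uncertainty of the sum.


For a sum of independent quantities, uc = sqrt(u1^2 + u2^2 + u3^2).
uc = sqrt(0.737^2 + 0.939^2 + 0.112^2)
uc = sqrt(0.543169 + 0.881721 + 0.012544)
uc = 1.1989

1.1989


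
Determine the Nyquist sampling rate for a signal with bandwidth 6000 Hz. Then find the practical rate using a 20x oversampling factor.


By Nyquist theorem, fs_min = 2 * fmax.
fs_min = 2 * 6000 = 12000 Hz
Practical rate = 20 * fs_min = 20 * 12000 = 240000 Hz

fs_min = 12000 Hz, fs_practical = 240000 Hz


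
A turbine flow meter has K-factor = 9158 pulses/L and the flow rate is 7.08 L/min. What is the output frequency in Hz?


Frequency = K * Q / 60 (converting L/min to L/s).
f = 9158 * 7.08 / 60
f = 64838.64 / 60
f = 1080.64 Hz

1080.64 Hz


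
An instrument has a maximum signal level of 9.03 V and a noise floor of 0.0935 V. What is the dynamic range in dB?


Dynamic range = 20 * log10(Vmax / Vnoise).
DR = 20 * log10(9.03 / 0.0935)
DR = 20 * log10(96.58)
DR = 39.7 dB

39.7 dB


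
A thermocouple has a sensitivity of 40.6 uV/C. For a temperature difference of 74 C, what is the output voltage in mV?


The thermocouple output V = sensitivity * dT.
V = 40.6 uV/C * 74 C
V = 3004.4 uV
V = 3.004 mV

3.004 mV


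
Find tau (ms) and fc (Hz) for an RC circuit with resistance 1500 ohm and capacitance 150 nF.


Time constant: tau = R * C.
tau = 1500 * 1.50e-07 = 0.000225 s
tau = 0.225 ms
Cutoff frequency: fc = 1 / (2*pi*R*C).
fc = 1 / (2*pi*0.000225) = 707.36 Hz

tau = 0.225 ms, fc = 707.36 Hz


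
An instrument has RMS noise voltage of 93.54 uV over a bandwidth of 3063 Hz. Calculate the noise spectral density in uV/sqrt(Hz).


Noise spectral density = Vrms / sqrt(BW).
NSD = 93.54 / sqrt(3063)
NSD = 93.54 / 55.3444
NSD = 1.6901 uV/sqrt(Hz)

1.6901 uV/sqrt(Hz)


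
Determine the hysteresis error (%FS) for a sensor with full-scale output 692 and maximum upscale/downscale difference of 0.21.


Hysteresis = (max difference / full scale) * 100%.
H = (0.21 / 692) * 100
H = 0.03 %FS

0.03 %FS


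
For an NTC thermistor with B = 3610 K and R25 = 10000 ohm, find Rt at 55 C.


NTC thermistor equation: Rt = R25 * exp(B * (1/T - 1/T25)).
T in Kelvin: 328.15 K, T25 = 298.15 K
1/T - 1/T25 = 1/328.15 - 1/298.15 = -0.00030663
B * (1/T - 1/T25) = 3610 * -0.00030663 = -1.1069
Rt = 10000 * exp(-1.1069) = 3305.7 ohm

3305.7 ohm


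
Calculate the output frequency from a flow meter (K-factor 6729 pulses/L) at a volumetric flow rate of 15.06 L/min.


Frequency = K * Q / 60 (converting L/min to L/s).
f = 6729 * 15.06 / 60
f = 101338.74 / 60
f = 1688.98 Hz

1688.98 Hz


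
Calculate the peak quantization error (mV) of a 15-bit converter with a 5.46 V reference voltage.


The maximum quantization error is +/- LSB/2.
LSB = Vref / 2^n = 5.46 / 32768 = 0.00016663 V
Max error = LSB / 2 = 0.00016663 / 2 = 8.331e-05 V
Max error = 0.0833 mV

0.0833 mV


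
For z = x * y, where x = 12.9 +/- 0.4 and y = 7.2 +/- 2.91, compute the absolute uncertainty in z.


For a product z = x*y, the relative uncertainty is:
uz/z = sqrt((ux/x)^2 + (uy/y)^2)
Relative uncertainties: ux/x = 0.4/12.9 = 0.031008
uy/y = 2.91/7.2 = 0.404167
z = 12.9 * 7.2 = 92.9
uz = 92.9 * sqrt(0.031008^2 + 0.404167^2) = 37.649

37.649


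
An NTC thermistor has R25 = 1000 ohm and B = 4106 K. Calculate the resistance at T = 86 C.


NTC thermistor equation: Rt = R25 * exp(B * (1/T - 1/T25)).
T in Kelvin: 359.15 K, T25 = 298.15 K
1/T - 1/T25 = 1/359.15 - 1/298.15 = -0.00056966
B * (1/T - 1/T25) = 4106 * -0.00056966 = -2.339
Rt = 1000 * exp(-2.339) = 96.4 ohm

96.4 ohm


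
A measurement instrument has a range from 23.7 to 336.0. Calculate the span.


Span = upper range - lower range.
Span = 336.0 - (23.7)
Span = 312.3

312.3


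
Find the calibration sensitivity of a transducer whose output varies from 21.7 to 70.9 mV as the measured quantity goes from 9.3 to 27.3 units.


Sensitivity = (y2 - y1) / (x2 - x1).
S = (70.9 - 21.7) / (27.3 - 9.3)
S = 49.2 / 18.0
S = 2.7333 mV/unit

2.7333 mV/unit


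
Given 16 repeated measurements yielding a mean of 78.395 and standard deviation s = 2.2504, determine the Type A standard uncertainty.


The standard uncertainty for Type A evaluation is u = s / sqrt(n).
u = 2.2504 / sqrt(16)
u = 2.2504 / 4.0
u = 0.5626

0.5626


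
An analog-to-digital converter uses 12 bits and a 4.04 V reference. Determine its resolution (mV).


The resolution (LSB) of an ADC is Vref / 2^n.
LSB = 4.04 / 2^12
LSB = 4.04 / 4096
LSB = 0.00098633 V = 0.98632812 mV

0.98632812 mV


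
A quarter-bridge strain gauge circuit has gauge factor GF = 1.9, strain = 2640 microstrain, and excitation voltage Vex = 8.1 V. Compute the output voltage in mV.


Quarter bridge output: Vout = (GF * epsilon * Vex) / 4.
Vout = (1.9 * 2640e-6 * 8.1) / 4
Vout = 0.0406296 / 4 V
Vout = 0.0101574 V = 10.1574 mV

10.1574 mV


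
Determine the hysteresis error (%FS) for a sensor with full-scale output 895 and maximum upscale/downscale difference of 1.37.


Hysteresis = (max difference / full scale) * 100%.
H = (1.37 / 895) * 100
H = 0.153 %FS

0.153 %FS


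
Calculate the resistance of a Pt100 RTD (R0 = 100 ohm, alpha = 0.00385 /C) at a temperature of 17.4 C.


The RTD equation: Rt = R0 * (1 + alpha * T).
Rt = 100 * (1 + 0.00385 * 17.4)
Rt = 100 * (1 + 0.06699)
Rt = 100 * 1.06699
Rt = 106.699 ohm

106.699 ohm


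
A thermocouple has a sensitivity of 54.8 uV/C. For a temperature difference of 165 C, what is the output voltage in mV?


The thermocouple output V = sensitivity * dT.
V = 54.8 uV/C * 165 C
V = 9042.0 uV
V = 9.042 mV

9.042 mV


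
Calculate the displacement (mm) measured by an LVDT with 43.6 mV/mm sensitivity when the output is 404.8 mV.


Displacement = Vout / sensitivity.
d = 404.8 / 43.6
d = 9.284 mm

9.284 mm


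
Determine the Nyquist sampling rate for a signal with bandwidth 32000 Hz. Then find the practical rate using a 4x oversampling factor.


By Nyquist theorem, fs_min = 2 * fmax.
fs_min = 2 * 32000 = 64000 Hz
Practical rate = 4 * fs_min = 4 * 64000 = 256000 Hz

fs_min = 64000 Hz, fs_practical = 256000 Hz


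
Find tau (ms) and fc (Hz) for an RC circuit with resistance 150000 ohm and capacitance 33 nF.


Time constant: tau = R * C.
tau = 150000 * 3.30e-08 = 0.00495 s
tau = 4.95 ms
Cutoff frequency: fc = 1 / (2*pi*R*C).
fc = 1 / (2*pi*0.00495) = 32.15 Hz

tau = 4.95 ms, fc = 32.15 Hz


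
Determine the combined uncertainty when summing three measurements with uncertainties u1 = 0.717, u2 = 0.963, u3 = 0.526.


For a sum of independent quantities, uc = sqrt(u1^2 + u2^2 + u3^2).
uc = sqrt(0.717^2 + 0.963^2 + 0.526^2)
uc = sqrt(0.514089 + 0.927369 + 0.276676)
uc = 1.3108

1.3108


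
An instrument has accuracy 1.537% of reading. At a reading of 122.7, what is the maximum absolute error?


Absolute error = (accuracy% / 100) * reading.
Error = (1.537 / 100) * 122.7
Error = 0.01537 * 122.7
Error = 1.8859

1.8859


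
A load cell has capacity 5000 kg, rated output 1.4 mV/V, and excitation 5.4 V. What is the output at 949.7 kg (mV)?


Vout = rated_output * Vex * (load / capacity).
Vout = 1.4 * 5.4 * (949.7 / 5000)
Vout = 1.4 * 5.4 * 0.18994
Vout = 1.436 mV

1.436 mV


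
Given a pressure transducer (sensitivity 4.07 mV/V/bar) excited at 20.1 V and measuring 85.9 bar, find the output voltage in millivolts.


Output = sensitivity * Vex * P.
Vout = 4.07 * 20.1 * 85.9
Vout = 81.807 * 85.9
Vout = 7027.22 mV

7027.22 mV


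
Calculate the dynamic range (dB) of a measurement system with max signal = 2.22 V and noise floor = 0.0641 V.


Dynamic range = 20 * log10(Vmax / Vnoise).
DR = 20 * log10(2.22 / 0.0641)
DR = 20 * log10(34.63)
DR = 30.79 dB

30.79 dB


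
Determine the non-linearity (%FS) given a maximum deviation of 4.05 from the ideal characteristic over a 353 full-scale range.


Linearity error = (max deviation / full scale) * 100%.
Linearity = (4.05 / 353) * 100
Linearity = 1.147 %FS

1.147 %FS


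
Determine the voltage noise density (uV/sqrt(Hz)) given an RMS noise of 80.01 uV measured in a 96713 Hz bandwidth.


Noise spectral density = Vrms / sqrt(BW).
NSD = 80.01 / sqrt(96713)
NSD = 80.01 / 310.9871
NSD = 0.2573 uV/sqrt(Hz)

0.2573 uV/sqrt(Hz)


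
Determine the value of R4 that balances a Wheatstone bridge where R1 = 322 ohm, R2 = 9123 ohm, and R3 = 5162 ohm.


At balance: R1*R4 = R2*R3, so R4 = R2*R3/R1.
R4 = 9123 * 5162 / 322
R4 = 47092926 / 322
R4 = 146251.32 ohm

146251.32 ohm


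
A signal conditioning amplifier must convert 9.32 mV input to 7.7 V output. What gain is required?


Gain = Vout / Vin (converting to same units).
G = 7.7 V / 9.32 mV
G = 7700.0 mV / 9.32 mV
G = 826.18

826.18


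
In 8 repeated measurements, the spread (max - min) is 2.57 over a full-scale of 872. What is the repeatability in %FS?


Repeatability = (spread / full scale) * 100%.
R = (2.57 / 872) * 100
R = 0.295 %FS

0.295 %FS


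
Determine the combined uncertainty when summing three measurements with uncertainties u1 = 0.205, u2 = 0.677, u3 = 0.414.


For a sum of independent quantities, uc = sqrt(u1^2 + u2^2 + u3^2).
uc = sqrt(0.205^2 + 0.677^2 + 0.414^2)
uc = sqrt(0.042025 + 0.458329 + 0.171396)
uc = 0.8196

0.8196


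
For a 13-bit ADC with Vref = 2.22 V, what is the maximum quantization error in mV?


The maximum quantization error is +/- LSB/2.
LSB = Vref / 2^n = 2.22 / 8192 = 0.000271 V
Max error = LSB / 2 = 0.000271 / 2 = 0.0001355 V
Max error = 0.1355 mV

0.1355 mV


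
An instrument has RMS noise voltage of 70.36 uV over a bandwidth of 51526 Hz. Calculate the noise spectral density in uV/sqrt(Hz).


Noise spectral density = Vrms / sqrt(BW).
NSD = 70.36 / sqrt(51526)
NSD = 70.36 / 226.9934
NSD = 0.31 uV/sqrt(Hz)

0.31 uV/sqrt(Hz)


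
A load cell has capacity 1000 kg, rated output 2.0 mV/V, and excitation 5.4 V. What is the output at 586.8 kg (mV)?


Vout = rated_output * Vex * (load / capacity).
Vout = 2.0 * 5.4 * (586.8 / 1000)
Vout = 2.0 * 5.4 * 0.5868
Vout = 6.337 mV

6.337 mV


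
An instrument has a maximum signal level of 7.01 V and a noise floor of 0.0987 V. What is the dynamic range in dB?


Dynamic range = 20 * log10(Vmax / Vnoise).
DR = 20 * log10(7.01 / 0.0987)
DR = 20 * log10(71.02)
DR = 37.03 dB

37.03 dB


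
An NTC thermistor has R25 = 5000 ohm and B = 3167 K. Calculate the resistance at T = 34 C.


NTC thermistor equation: Rt = R25 * exp(B * (1/T - 1/T25)).
T in Kelvin: 307.15 K, T25 = 298.15 K
1/T - 1/T25 = 1/307.15 - 1/298.15 = -9.828e-05
B * (1/T - 1/T25) = 3167 * -9.828e-05 = -0.3112
Rt = 5000 * exp(-0.3112) = 3662.7 ohm

3662.7 ohm


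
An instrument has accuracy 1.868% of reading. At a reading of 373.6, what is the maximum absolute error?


Absolute error = (accuracy% / 100) * reading.
Error = (1.868 / 100) * 373.6
Error = 0.01868 * 373.6
Error = 6.9788

6.9788


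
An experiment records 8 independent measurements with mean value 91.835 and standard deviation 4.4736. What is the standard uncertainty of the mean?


The standard uncertainty for Type A evaluation is u = s / sqrt(n).
u = 4.4736 / sqrt(8)
u = 4.4736 / 2.8284
u = 1.5817

1.5817


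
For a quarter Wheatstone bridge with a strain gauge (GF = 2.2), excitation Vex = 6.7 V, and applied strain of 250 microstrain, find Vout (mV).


Quarter bridge output: Vout = (GF * epsilon * Vex) / 4.
Vout = (2.2 * 250e-6 * 6.7) / 4
Vout = 0.003685 / 4 V
Vout = 0.00092125 V = 0.9212 mV

0.9212 mV


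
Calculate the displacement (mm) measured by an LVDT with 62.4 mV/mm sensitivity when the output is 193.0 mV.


Displacement = Vout / sensitivity.
d = 193.0 / 62.4
d = 3.093 mm

3.093 mm


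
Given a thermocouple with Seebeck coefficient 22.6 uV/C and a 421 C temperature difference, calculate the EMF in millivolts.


The thermocouple output V = sensitivity * dT.
V = 22.6 uV/C * 421 C
V = 9514.6 uV
V = 9.515 mV

9.515 mV


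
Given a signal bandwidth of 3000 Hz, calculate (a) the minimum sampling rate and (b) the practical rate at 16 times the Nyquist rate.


By Nyquist theorem, fs_min = 2 * fmax.
fs_min = 2 * 3000 = 6000 Hz
Practical rate = 16 * fs_min = 16 * 6000 = 96000 Hz

fs_min = 6000 Hz, fs_practical = 96000 Hz


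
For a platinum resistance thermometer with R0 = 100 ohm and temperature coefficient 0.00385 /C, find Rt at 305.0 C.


The RTD equation: Rt = R0 * (1 + alpha * T).
Rt = 100 * (1 + 0.00385 * 305.0)
Rt = 100 * (1 + 1.17425)
Rt = 100 * 2.17425
Rt = 217.425 ohm

217.425 ohm


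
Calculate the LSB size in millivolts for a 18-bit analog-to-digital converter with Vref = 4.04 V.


The resolution (LSB) of an ADC is Vref / 2^n.
LSB = 4.04 / 2^18
LSB = 4.04 / 262144
LSB = 1.541e-05 V = 0.01541138 mV

0.01541138 mV


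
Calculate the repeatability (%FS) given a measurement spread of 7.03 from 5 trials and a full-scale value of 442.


Repeatability = (spread / full scale) * 100%.
R = (7.03 / 442) * 100
R = 1.59 %FS

1.59 %FS


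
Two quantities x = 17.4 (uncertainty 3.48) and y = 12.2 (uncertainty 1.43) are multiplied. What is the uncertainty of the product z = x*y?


For a product z = x*y, the relative uncertainty is:
uz/z = sqrt((ux/x)^2 + (uy/y)^2)
Relative uncertainties: ux/x = 3.48/17.4 = 0.2
uy/y = 1.43/12.2 = 0.117213
z = 17.4 * 12.2 = 212.3
uz = 212.3 * sqrt(0.2^2 + 0.117213^2) = 49.21

49.21


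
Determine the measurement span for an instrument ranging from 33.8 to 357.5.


Span = upper range - lower range.
Span = 357.5 - (33.8)
Span = 323.7

323.7


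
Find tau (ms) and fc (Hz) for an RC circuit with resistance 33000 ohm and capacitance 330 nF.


Time constant: tau = R * C.
tau = 33000 * 3.30e-07 = 0.01089 s
tau = 10.89 ms
Cutoff frequency: fc = 1 / (2*pi*R*C).
fc = 1 / (2*pi*0.01089) = 14.61 Hz

tau = 10.89 ms, fc = 14.61 Hz


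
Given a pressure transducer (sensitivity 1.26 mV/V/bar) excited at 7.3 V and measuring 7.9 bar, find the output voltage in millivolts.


Output = sensitivity * Vex * P.
Vout = 1.26 * 7.3 * 7.9
Vout = 9.198 * 7.9
Vout = 72.66 mV

72.66 mV


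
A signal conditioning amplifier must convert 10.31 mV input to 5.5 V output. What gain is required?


Gain = Vout / Vin (converting to same units).
G = 5.5 V / 10.31 mV
G = 5500.0 mV / 10.31 mV
G = 533.46

533.46


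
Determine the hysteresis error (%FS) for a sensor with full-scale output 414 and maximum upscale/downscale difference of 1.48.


Hysteresis = (max difference / full scale) * 100%.
H = (1.48 / 414) * 100
H = 0.357 %FS

0.357 %FS


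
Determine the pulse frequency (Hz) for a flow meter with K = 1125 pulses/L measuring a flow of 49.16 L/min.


Frequency = K * Q / 60 (converting L/min to L/s).
f = 1125 * 49.16 / 60
f = 55305.0 / 60
f = 921.75 Hz

921.75 Hz


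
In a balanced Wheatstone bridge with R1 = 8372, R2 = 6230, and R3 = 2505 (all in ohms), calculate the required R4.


At balance: R1*R4 = R2*R3, so R4 = R2*R3/R1.
R4 = 6230 * 2505 / 8372
R4 = 15606150 / 8372
R4 = 1864.09 ohm

1864.09 ohm


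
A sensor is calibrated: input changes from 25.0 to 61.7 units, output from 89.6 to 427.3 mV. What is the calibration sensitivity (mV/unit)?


Sensitivity = (y2 - y1) / (x2 - x1).
S = (427.3 - 89.6) / (61.7 - 25.0)
S = 337.7 / 36.7
S = 9.2016 mV/unit

9.2016 mV/unit


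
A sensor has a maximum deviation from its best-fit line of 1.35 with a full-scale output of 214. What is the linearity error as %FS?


Linearity error = (max deviation / full scale) * 100%.
Linearity = (1.35 / 214) * 100
Linearity = 0.631 %FS

0.631 %FS


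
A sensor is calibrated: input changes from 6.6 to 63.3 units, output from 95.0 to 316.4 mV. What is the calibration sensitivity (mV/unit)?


Sensitivity = (y2 - y1) / (x2 - x1).
S = (316.4 - 95.0) / (63.3 - 6.6)
S = 221.4 / 56.7
S = 3.9048 mV/unit

3.9048 mV/unit


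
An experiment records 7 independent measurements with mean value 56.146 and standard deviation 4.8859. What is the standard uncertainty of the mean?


The standard uncertainty for Type A evaluation is u = s / sqrt(n).
u = 4.8859 / sqrt(7)
u = 4.8859 / 2.6458
u = 1.8467

1.8467


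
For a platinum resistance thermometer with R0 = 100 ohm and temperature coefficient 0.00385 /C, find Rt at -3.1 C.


The RTD equation: Rt = R0 * (1 + alpha * T).
Rt = 100 * (1 + 0.00385 * -3.1)
Rt = 100 * (1 + -0.011935)
Rt = 100 * 0.988065
Rt = 98.806 ohm

98.806 ohm


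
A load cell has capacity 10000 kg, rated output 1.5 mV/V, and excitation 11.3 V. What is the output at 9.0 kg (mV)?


Vout = rated_output * Vex * (load / capacity).
Vout = 1.5 * 11.3 * (9.0 / 10000)
Vout = 1.5 * 11.3 * 0.0009
Vout = 0.015 mV

0.015 mV


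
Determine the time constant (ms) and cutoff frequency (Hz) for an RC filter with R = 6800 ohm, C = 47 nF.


Time constant: tau = R * C.
tau = 6800 * 4.70e-08 = 0.0003196 s
tau = 0.3196 ms
Cutoff frequency: fc = 1 / (2*pi*R*C).
fc = 1 / (2*pi*0.0003196) = 497.98 Hz

tau = 0.3196 ms, fc = 497.98 Hz


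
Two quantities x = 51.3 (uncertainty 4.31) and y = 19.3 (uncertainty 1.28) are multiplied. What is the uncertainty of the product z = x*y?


For a product z = x*y, the relative uncertainty is:
uz/z = sqrt((ux/x)^2 + (uy/y)^2)
Relative uncertainties: ux/x = 4.31/51.3 = 0.084016
uy/y = 1.28/19.3 = 0.066321
z = 51.3 * 19.3 = 990.1
uz = 990.1 * sqrt(0.084016^2 + 0.066321^2) = 105.977

105.977


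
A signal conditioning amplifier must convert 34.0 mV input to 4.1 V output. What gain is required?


Gain = Vout / Vin (converting to same units).
G = 4.1 V / 34.0 mV
G = 4100.0 mV / 34.0 mV
G = 120.59

120.59


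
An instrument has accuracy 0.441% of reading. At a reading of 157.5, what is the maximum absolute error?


Absolute error = (accuracy% / 100) * reading.
Error = (0.441 / 100) * 157.5
Error = 0.00441 * 157.5
Error = 0.6946

0.6946


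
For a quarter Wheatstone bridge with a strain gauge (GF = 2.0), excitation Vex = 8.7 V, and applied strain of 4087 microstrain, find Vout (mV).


Quarter bridge output: Vout = (GF * epsilon * Vex) / 4.
Vout = (2.0 * 4087e-6 * 8.7) / 4
Vout = 0.0711138 / 4 V
Vout = 0.01777845 V = 17.7784 mV

17.7784 mV


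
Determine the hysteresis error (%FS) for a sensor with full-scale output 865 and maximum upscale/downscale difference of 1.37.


Hysteresis = (max difference / full scale) * 100%.
H = (1.37 / 865) * 100
H = 0.158 %FS

0.158 %FS


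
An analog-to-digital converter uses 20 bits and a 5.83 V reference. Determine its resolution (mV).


The resolution (LSB) of an ADC is Vref / 2^n.
LSB = 5.83 / 2^20
LSB = 5.83 / 1048576
LSB = 5.56e-06 V = 0.00555992 mV

0.00555992 mV


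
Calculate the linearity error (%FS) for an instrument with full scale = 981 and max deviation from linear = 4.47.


Linearity error = (max deviation / full scale) * 100%.
Linearity = (4.47 / 981) * 100
Linearity = 0.456 %FS

0.456 %FS


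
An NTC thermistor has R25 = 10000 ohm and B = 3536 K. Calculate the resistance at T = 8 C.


NTC thermistor equation: Rt = R25 * exp(B * (1/T - 1/T25)).
T in Kelvin: 281.15 K, T25 = 298.15 K
1/T - 1/T25 = 1/281.15 - 1/298.15 = 0.0002028
B * (1/T - 1/T25) = 3536 * 0.0002028 = 0.7171
Rt = 10000 * exp(0.7171) = 20485.1 ohm

20485.1 ohm


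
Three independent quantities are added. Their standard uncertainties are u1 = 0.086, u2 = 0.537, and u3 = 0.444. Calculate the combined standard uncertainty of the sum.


For a sum of independent quantities, uc = sqrt(u1^2 + u2^2 + u3^2).
uc = sqrt(0.086^2 + 0.537^2 + 0.444^2)
uc = sqrt(0.007396 + 0.288369 + 0.197136)
uc = 0.7021

0.7021


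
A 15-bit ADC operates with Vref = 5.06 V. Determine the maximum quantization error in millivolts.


The maximum quantization error is +/- LSB/2.
LSB = Vref / 2^n = 5.06 / 32768 = 0.00015442 V
Max error = LSB / 2 = 0.00015442 / 2 = 7.721e-05 V
Max error = 0.0772 mV

0.0772 mV


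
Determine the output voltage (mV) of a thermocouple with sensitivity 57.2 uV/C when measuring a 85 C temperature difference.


The thermocouple output V = sensitivity * dT.
V = 57.2 uV/C * 85 C
V = 4862.0 uV
V = 4.862 mV

4.862 mV


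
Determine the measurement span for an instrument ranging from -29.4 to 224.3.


Span = upper range - lower range.
Span = 224.3 - (-29.4)
Span = 253.7

253.7


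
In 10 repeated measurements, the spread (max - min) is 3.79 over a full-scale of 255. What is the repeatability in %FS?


Repeatability = (spread / full scale) * 100%.
R = (3.79 / 255) * 100
R = 1.486 %FS

1.486 %FS


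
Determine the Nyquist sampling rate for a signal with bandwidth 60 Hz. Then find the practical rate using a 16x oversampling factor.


By Nyquist theorem, fs_min = 2 * fmax.
fs_min = 2 * 60 = 120 Hz
Practical rate = 16 * fs_min = 16 * 120 = 1920 Hz

fs_min = 120 Hz, fs_practical = 1920 Hz


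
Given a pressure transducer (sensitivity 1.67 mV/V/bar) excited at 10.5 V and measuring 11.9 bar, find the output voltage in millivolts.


Output = sensitivity * Vex * P.
Vout = 1.67 * 10.5 * 11.9
Vout = 17.535 * 11.9
Vout = 208.67 mV

208.67 mV


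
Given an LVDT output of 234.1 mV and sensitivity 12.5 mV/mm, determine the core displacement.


Displacement = Vout / sensitivity.
d = 234.1 / 12.5
d = 18.728 mm

18.728 mm


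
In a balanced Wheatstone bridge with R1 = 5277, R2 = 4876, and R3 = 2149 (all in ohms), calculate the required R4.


At balance: R1*R4 = R2*R3, so R4 = R2*R3/R1.
R4 = 4876 * 2149 / 5277
R4 = 10478524 / 5277
R4 = 1985.7 ohm

1985.7 ohm


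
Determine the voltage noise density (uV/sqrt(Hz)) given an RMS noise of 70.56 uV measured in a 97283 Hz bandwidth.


Noise spectral density = Vrms / sqrt(BW).
NSD = 70.56 / sqrt(97283)
NSD = 70.56 / 311.9022
NSD = 0.2262 uV/sqrt(Hz)

0.2262 uV/sqrt(Hz)


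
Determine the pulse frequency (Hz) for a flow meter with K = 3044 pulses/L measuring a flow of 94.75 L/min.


Frequency = K * Q / 60 (converting L/min to L/s).
f = 3044 * 94.75 / 60
f = 288419.0 / 60
f = 4806.98 Hz

4806.98 Hz


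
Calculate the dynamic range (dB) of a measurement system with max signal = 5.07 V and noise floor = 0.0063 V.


Dynamic range = 20 * log10(Vmax / Vnoise).
DR = 20 * log10(5.07 / 0.0063)
DR = 20 * log10(804.76)
DR = 58.11 dB

58.11 dB


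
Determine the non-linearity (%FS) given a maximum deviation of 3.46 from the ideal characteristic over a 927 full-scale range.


Linearity error = (max deviation / full scale) * 100%.
Linearity = (3.46 / 927) * 100
Linearity = 0.373 %FS

0.373 %FS


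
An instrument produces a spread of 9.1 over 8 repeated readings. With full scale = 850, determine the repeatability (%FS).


Repeatability = (spread / full scale) * 100%.
R = (9.1 / 850) * 100
R = 1.071 %FS

1.071 %FS


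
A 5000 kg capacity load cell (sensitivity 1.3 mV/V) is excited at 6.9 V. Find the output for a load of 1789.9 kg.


Vout = rated_output * Vex * (load / capacity).
Vout = 1.3 * 6.9 * (1789.9 / 5000)
Vout = 1.3 * 6.9 * 0.35798
Vout = 3.211 mV

3.211 mV


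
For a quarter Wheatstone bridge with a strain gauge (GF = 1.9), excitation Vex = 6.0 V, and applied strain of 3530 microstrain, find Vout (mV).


Quarter bridge output: Vout = (GF * epsilon * Vex) / 4.
Vout = (1.9 * 3530e-6 * 6.0) / 4
Vout = 0.040242 / 4 V
Vout = 0.0100605 V = 10.0605 mV

10.0605 mV


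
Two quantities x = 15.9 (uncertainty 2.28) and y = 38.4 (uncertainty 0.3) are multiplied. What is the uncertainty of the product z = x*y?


For a product z = x*y, the relative uncertainty is:
uz/z = sqrt((ux/x)^2 + (uy/y)^2)
Relative uncertainties: ux/x = 2.28/15.9 = 0.143396
uy/y = 0.3/38.4 = 0.007812
z = 15.9 * 38.4 = 610.6
uz = 610.6 * sqrt(0.143396^2 + 0.007812^2) = 87.682

87.682


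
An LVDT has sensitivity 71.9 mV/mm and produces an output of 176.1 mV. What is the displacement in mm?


Displacement = Vout / sensitivity.
d = 176.1 / 71.9
d = 2.449 mm

2.449 mm


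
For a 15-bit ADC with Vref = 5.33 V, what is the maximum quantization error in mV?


The maximum quantization error is +/- LSB/2.
LSB = Vref / 2^n = 5.33 / 32768 = 0.00016266 V
Max error = LSB / 2 = 0.00016266 / 2 = 8.133e-05 V
Max error = 0.0813 mV

0.0813 mV


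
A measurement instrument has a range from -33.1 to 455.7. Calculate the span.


Span = upper range - lower range.
Span = 455.7 - (-33.1)
Span = 488.8

488.8


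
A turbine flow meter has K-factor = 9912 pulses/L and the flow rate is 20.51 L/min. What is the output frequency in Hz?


Frequency = K * Q / 60 (converting L/min to L/s).
f = 9912 * 20.51 / 60
f = 203295.12 / 60
f = 3388.25 Hz

3388.25 Hz


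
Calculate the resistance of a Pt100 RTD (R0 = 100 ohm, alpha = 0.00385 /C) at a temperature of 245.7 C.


The RTD equation: Rt = R0 * (1 + alpha * T).
Rt = 100 * (1 + 0.00385 * 245.7)
Rt = 100 * (1 + 0.945945)
Rt = 100 * 1.945945
Rt = 194.595 ohm

194.595 ohm


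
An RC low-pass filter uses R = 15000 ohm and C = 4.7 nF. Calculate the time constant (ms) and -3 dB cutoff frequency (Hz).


Time constant: tau = R * C.
tau = 15000 * 4.70e-09 = 7.05e-05 s
tau = 0.0705 ms
Cutoff frequency: fc = 1 / (2*pi*R*C).
fc = 1 / (2*pi*7.05e-05) = 2257.52 Hz

tau = 0.0705 ms, fc = 2257.52 Hz


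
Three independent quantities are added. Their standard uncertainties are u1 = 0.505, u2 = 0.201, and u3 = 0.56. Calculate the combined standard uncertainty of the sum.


For a sum of independent quantities, uc = sqrt(u1^2 + u2^2 + u3^2).
uc = sqrt(0.505^2 + 0.201^2 + 0.56^2)
uc = sqrt(0.255025 + 0.040401 + 0.3136)
uc = 0.7804

0.7804


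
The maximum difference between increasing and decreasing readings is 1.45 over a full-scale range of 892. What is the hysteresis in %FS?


Hysteresis = (max difference / full scale) * 100%.
H = (1.45 / 892) * 100
H = 0.163 %FS

0.163 %FS


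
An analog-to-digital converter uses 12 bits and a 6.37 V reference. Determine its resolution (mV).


The resolution (LSB) of an ADC is Vref / 2^n.
LSB = 6.37 / 2^12
LSB = 6.37 / 4096
LSB = 0.00155518 V = 1.55517578 mV

1.55517578 mV


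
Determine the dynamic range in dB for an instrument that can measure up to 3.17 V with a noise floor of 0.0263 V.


Dynamic range = 20 * log10(Vmax / Vnoise).
DR = 20 * log10(3.17 / 0.0263)
DR = 20 * log10(120.53)
DR = 41.62 dB

41.62 dB


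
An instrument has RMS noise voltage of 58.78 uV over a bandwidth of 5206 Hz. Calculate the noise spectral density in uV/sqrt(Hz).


Noise spectral density = Vrms / sqrt(BW).
NSD = 58.78 / sqrt(5206)
NSD = 58.78 / 72.1526
NSD = 0.8147 uV/sqrt(Hz)

0.8147 uV/sqrt(Hz)


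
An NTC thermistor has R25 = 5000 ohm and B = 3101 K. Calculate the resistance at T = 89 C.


NTC thermistor equation: Rt = R25 * exp(B * (1/T - 1/T25)).
T in Kelvin: 362.15 K, T25 = 298.15 K
1/T - 1/T25 = 1/362.15 - 1/298.15 = -0.00059273
B * (1/T - 1/T25) = 3101 * -0.00059273 = -1.8381
Rt = 5000 * exp(-1.8381) = 795.6 ohm

795.6 ohm


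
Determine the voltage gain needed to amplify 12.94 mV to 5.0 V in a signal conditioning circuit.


Gain = Vout / Vin (converting to same units).
G = 5.0 V / 12.94 mV
G = 5000.0 mV / 12.94 mV
G = 386.4

386.4


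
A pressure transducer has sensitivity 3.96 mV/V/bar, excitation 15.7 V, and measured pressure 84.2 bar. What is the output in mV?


Output = sensitivity * Vex * P.
Vout = 3.96 * 15.7 * 84.2
Vout = 62.172 * 84.2
Vout = 5234.88 mV

5234.88 mV


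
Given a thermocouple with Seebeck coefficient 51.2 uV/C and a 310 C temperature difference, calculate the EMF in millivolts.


The thermocouple output V = sensitivity * dT.
V = 51.2 uV/C * 310 C
V = 15872.0 uV
V = 15.872 mV

15.872 mV


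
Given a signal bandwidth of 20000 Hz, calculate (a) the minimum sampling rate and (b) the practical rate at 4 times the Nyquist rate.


By Nyquist theorem, fs_min = 2 * fmax.
fs_min = 2 * 20000 = 40000 Hz
Practical rate = 4 * fs_min = 4 * 40000 = 160000 Hz

fs_min = 40000 Hz, fs_practical = 160000 Hz


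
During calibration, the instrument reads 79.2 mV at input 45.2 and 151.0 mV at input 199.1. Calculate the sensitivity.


Sensitivity = (y2 - y1) / (x2 - x1).
S = (151.0 - 79.2) / (199.1 - 45.2)
S = 71.8 / 153.9
S = 0.4665 mV/unit

0.4665 mV/unit


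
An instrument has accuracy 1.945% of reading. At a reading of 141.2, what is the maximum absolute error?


Absolute error = (accuracy% / 100) * reading.
Error = (1.945 / 100) * 141.2
Error = 0.01945 * 141.2
Error = 2.7463

2.7463


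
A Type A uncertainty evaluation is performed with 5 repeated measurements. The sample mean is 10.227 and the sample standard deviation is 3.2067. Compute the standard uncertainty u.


The standard uncertainty for Type A evaluation is u = s / sqrt(n).
u = 3.2067 / sqrt(5)
u = 3.2067 / 2.2361
u = 1.4341

1.4341


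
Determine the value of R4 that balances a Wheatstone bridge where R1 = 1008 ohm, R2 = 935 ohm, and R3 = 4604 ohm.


At balance: R1*R4 = R2*R3, so R4 = R2*R3/R1.
R4 = 935 * 4604 / 1008
R4 = 4304740 / 1008
R4 = 4270.58 ohm

4270.58 ohm


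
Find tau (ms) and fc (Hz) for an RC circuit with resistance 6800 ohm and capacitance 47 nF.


Time constant: tau = R * C.
tau = 6800 * 4.70e-08 = 0.0003196 s
tau = 0.3196 ms
Cutoff frequency: fc = 1 / (2*pi*R*C).
fc = 1 / (2*pi*0.0003196) = 497.98 Hz

tau = 0.3196 ms, fc = 497.98 Hz


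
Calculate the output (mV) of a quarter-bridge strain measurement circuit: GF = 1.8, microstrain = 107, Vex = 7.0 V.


Quarter bridge output: Vout = (GF * epsilon * Vex) / 4.
Vout = (1.8 * 107e-6 * 7.0) / 4
Vout = 0.0013482 / 4 V
Vout = 0.00033705 V = 0.337 mV

0.337 mV


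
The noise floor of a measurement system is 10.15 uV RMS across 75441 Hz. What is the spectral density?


Noise spectral density = Vrms / sqrt(BW).
NSD = 10.15 / sqrt(75441)
NSD = 10.15 / 274.6653
NSD = 0.037 uV/sqrt(Hz)

0.037 uV/sqrt(Hz)


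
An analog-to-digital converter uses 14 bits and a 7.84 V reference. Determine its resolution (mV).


The resolution (LSB) of an ADC is Vref / 2^n.
LSB = 7.84 / 2^14
LSB = 7.84 / 16384
LSB = 0.00047852 V = 0.47851562 mV

0.47851562 mV


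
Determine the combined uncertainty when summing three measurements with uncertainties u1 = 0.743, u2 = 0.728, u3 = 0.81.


For a sum of independent quantities, uc = sqrt(u1^2 + u2^2 + u3^2).
uc = sqrt(0.743^2 + 0.728^2 + 0.81^2)
uc = sqrt(0.552049 + 0.529984 + 0.6561)
uc = 1.3184

1.3184


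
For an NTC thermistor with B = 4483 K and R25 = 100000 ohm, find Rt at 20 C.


NTC thermistor equation: Rt = R25 * exp(B * (1/T - 1/T25)).
T in Kelvin: 293.15 K, T25 = 298.15 K
1/T - 1/T25 = 1/293.15 - 1/298.15 = 5.721e-05
B * (1/T - 1/T25) = 4483 * 5.721e-05 = 0.2565
Rt = 100000 * exp(0.2565) = 129234.3 ohm

129234.3 ohm


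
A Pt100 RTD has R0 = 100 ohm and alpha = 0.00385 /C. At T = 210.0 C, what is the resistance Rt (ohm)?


The RTD equation: Rt = R0 * (1 + alpha * T).
Rt = 100 * (1 + 0.00385 * 210.0)
Rt = 100 * (1 + 0.8085)
Rt = 100 * 1.8085
Rt = 180.85 ohm

180.85 ohm


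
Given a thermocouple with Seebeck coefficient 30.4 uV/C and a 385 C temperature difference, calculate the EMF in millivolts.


The thermocouple output V = sensitivity * dT.
V = 30.4 uV/C * 385 C
V = 11704.0 uV
V = 11.704 mV

11.704 mV


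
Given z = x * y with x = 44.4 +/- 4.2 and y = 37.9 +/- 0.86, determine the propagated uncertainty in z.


For a product z = x*y, the relative uncertainty is:
uz/z = sqrt((ux/x)^2 + (uy/y)^2)
Relative uncertainties: ux/x = 4.2/44.4 = 0.094595
uy/y = 0.86/37.9 = 0.022691
z = 44.4 * 37.9 = 1682.8
uz = 1682.8 * sqrt(0.094595^2 + 0.022691^2) = 163.696

163.696


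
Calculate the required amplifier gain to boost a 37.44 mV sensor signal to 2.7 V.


Gain = Vout / Vin (converting to same units).
G = 2.7 V / 37.44 mV
G = 2700.0 mV / 37.44 mV
G = 72.12

72.12


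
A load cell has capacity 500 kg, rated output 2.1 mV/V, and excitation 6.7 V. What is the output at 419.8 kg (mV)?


Vout = rated_output * Vex * (load / capacity).
Vout = 2.1 * 6.7 * (419.8 / 500)
Vout = 2.1 * 6.7 * 0.8396
Vout = 11.813 mV

11.813 mV


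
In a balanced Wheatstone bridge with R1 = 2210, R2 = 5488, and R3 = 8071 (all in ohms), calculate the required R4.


At balance: R1*R4 = R2*R3, so R4 = R2*R3/R1.
R4 = 5488 * 8071 / 2210
R4 = 44293648 / 2210
R4 = 20042.37 ohm

20042.37 ohm


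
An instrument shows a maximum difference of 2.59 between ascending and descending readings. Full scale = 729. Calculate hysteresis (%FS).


Hysteresis = (max difference / full scale) * 100%.
H = (2.59 / 729) * 100
H = 0.355 %FS

0.355 %FS


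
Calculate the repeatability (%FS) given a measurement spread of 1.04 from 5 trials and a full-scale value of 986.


Repeatability = (spread / full scale) * 100%.
R = (1.04 / 986) * 100
R = 0.105 %FS

0.105 %FS


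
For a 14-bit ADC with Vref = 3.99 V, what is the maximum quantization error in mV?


The maximum quantization error is +/- LSB/2.
LSB = Vref / 2^n = 3.99 / 16384 = 0.00024353 V
Max error = LSB / 2 = 0.00024353 / 2 = 0.00012177 V
Max error = 0.1218 mV

0.1218 mV


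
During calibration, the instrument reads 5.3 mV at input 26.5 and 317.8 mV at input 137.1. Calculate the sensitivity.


Sensitivity = (y2 - y1) / (x2 - x1).
S = (317.8 - 5.3) / (137.1 - 26.5)
S = 312.5 / 110.6
S = 2.8255 mV/unit

2.8255 mV/unit


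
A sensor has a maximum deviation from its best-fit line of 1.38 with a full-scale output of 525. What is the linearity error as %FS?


Linearity error = (max deviation / full scale) * 100%.
Linearity = (1.38 / 525) * 100
Linearity = 0.263 %FS

0.263 %FS


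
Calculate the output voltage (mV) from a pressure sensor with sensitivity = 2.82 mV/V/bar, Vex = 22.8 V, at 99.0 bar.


Output = sensitivity * Vex * P.
Vout = 2.82 * 22.8 * 99.0
Vout = 64.296 * 99.0
Vout = 6365.3 mV

6365.3 mV


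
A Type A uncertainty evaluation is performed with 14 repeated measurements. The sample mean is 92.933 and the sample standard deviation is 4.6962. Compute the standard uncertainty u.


The standard uncertainty for Type A evaluation is u = s / sqrt(n).
u = 4.6962 / sqrt(14)
u = 4.6962 / 3.7417
u = 1.2551

1.2551


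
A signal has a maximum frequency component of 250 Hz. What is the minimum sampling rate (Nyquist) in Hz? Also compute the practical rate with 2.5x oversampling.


By Nyquist theorem, fs_min = 2 * fmax.
fs_min = 2 * 250 = 500 Hz
Practical rate = 2.5 * fs_min = 2.5 * 500 = 1250 Hz

fs_min = 500 Hz, fs_practical = 1250 Hz


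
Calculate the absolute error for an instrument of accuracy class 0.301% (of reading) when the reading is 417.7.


Absolute error = (accuracy% / 100) * reading.
Error = (0.301 / 100) * 417.7
Error = 0.00301 * 417.7
Error = 1.2573

1.2573


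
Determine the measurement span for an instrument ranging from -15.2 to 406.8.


Span = upper range - lower range.
Span = 406.8 - (-15.2)
Span = 422.0

422.0


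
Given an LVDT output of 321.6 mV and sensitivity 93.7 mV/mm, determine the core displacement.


Displacement = Vout / sensitivity.
d = 321.6 / 93.7
d = 3.432 mm

3.432 mm


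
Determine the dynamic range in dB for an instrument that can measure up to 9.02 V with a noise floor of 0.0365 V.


Dynamic range = 20 * log10(Vmax / Vnoise).
DR = 20 * log10(9.02 / 0.0365)
DR = 20 * log10(247.12)
DR = 47.86 dB

47.86 dB


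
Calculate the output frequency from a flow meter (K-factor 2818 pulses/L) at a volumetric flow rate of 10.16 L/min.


Frequency = K * Q / 60 (converting L/min to L/s).
f = 2818 * 10.16 / 60
f = 28630.88 / 60
f = 477.18 Hz

477.18 Hz


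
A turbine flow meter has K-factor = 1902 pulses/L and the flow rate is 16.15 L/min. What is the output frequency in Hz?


Frequency = K * Q / 60 (converting L/min to L/s).
f = 1902 * 16.15 / 60
f = 30717.3 / 60
f = 511.95 Hz

511.95 Hz


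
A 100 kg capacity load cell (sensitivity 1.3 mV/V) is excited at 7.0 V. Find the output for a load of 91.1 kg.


Vout = rated_output * Vex * (load / capacity).
Vout = 1.3 * 7.0 * (91.1 / 100)
Vout = 1.3 * 7.0 * 0.911
Vout = 8.29 mV

8.29 mV


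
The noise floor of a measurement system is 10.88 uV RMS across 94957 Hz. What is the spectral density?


Noise spectral density = Vrms / sqrt(BW).
NSD = 10.88 / sqrt(94957)
NSD = 10.88 / 308.1509
NSD = 0.0353 uV/sqrt(Hz)

0.0353 uV/sqrt(Hz)


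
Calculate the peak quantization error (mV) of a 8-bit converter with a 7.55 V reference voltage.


The maximum quantization error is +/- LSB/2.
LSB = Vref / 2^n = 7.55 / 256 = 0.02949219 V
Max error = LSB / 2 = 0.02949219 / 2 = 0.01474609 V
Max error = 14.7461 mV

14.7461 mV
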